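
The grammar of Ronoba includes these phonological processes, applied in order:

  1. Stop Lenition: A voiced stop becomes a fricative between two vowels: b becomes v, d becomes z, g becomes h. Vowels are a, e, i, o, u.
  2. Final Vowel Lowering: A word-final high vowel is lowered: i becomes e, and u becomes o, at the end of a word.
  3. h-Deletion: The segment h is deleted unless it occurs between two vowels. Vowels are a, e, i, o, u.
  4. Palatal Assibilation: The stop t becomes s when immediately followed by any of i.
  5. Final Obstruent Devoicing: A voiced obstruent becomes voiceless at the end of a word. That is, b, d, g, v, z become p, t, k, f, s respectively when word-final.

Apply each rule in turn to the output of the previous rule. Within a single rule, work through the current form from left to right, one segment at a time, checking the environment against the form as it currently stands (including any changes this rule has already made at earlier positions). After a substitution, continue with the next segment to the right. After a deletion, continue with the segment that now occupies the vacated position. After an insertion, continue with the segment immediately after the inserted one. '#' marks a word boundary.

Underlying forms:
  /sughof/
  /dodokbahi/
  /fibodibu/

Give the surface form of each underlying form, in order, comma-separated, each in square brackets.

/sughof/:
  1 Stop Lenition: no change — [sughof]
  2 Final Vowel Lowering: no change — [sughof]
  3 h-Deletion: [sughof] → [sugof]
  4 Palatal Assibilation: no change — [sugof]
  5 Final Obstruent Devoicing: no change — [sugof]
/dodokbahi/:
  1 Stop Lenition: [dodokbahi] → [dozokbahi]
  2 Final Vowel Lowering: [dozokbahi] → [dozokbahe]
  3 h-Deletion: no change — [dozokbahe]
  4 Palatal Assibilation: no change — [dozokbahe]
  5 Final Obstruent Devoicing: no change — [dozokbahe]
/fibodibu/:
  1 Stop Lenition: [fibodibu] → [fivozivu]
  2 Final Vowel Lowering: [fivozivu] → [fivozivo]
  3 h-Deletion: no change — [fivozivo]
  4 Palatal Assibilation: no change — [fivozivo]
  5 Final Obstruent Devoicing: no change — [fivozivo]

[sugof], [dozokbahe], [fivozivo]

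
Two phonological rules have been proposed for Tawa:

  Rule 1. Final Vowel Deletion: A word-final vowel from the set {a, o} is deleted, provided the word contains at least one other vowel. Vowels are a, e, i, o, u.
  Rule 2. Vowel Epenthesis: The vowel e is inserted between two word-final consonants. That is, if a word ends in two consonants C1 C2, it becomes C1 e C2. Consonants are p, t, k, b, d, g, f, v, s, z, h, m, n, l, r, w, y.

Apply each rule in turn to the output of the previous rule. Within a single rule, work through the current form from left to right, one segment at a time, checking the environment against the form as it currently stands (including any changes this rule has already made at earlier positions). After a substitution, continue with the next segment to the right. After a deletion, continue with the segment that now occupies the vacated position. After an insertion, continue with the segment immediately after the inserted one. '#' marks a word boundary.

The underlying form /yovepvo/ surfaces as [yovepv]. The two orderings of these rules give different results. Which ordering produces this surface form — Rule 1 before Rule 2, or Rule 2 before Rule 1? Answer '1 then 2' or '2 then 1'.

2 then 1

Order 1 then 2:
  1 Final Vowel Deletion: [yovepvo] → [yovepv]
  2 Vowel Epenthesis: [yovepv] → [yovepev]
  result: [yovepev]
Order 2 then 1:
  2 Vowel Epenthesis: no change — [yovepvo]
  1 Final Vowel Deletion: [yovepvo] → [yovepv]
  result: [yovepv]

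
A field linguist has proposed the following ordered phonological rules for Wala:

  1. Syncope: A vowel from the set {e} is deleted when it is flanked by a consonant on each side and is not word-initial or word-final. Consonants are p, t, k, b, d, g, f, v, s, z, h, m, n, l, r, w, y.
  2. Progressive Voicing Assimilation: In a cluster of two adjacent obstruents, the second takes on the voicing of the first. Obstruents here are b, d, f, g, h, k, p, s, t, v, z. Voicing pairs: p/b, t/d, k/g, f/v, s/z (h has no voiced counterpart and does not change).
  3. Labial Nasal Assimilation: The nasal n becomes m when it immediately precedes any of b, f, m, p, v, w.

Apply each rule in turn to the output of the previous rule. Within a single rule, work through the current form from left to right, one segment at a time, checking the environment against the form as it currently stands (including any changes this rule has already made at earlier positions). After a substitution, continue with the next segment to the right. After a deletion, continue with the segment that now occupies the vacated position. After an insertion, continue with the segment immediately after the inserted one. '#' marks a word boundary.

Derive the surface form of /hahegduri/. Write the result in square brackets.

1 Syncope: [hahegduri] → [hahgduri]
2 Progressive Voicing Assimilation: [hahgduri] → [hahkturi]
3 Labial Nasal Assimilation: no change — [hahkturi]

[hahkturi]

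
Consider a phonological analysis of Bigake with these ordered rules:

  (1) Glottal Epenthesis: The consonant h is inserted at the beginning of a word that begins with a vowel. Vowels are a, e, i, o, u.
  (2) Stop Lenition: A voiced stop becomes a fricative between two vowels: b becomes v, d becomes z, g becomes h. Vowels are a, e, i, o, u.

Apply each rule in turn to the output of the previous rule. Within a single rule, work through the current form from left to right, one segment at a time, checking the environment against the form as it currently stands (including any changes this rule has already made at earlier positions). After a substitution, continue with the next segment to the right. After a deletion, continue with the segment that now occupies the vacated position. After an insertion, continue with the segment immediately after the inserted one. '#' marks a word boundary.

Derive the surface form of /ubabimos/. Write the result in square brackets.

[huvavimos]

(1) Glottal Epenthesis: [ubabimos] → [hubabimos]
(2) Stop Lenition: [hubabimos] → [huvavimos]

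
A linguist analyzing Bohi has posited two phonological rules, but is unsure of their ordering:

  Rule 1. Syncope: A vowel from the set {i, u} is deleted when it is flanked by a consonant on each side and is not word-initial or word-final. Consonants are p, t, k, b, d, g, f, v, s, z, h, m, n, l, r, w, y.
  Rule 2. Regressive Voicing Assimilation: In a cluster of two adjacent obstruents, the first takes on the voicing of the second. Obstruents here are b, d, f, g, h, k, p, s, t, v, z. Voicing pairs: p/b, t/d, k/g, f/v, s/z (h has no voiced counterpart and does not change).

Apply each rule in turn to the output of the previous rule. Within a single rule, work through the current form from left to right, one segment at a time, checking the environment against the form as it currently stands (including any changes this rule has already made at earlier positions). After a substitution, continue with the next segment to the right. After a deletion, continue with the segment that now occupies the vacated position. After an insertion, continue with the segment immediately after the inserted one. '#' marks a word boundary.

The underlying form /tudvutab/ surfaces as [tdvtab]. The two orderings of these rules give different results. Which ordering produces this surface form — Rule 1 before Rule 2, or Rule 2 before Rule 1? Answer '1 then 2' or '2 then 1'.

2 then 1

Order 1 then 2:
  1 Syncope: [tudvutab] → [tdvtab]
  2 Regressive Voicing Assimilation: [tdvtab] → [ddftab]
  result: [ddftab]
Order 2 then 1:
  2 Regressive Voicing Assimilation: no change — [tudvutab]
  1 Syncope: [tudvutab] → [tdvtab]
  result: [tdvtab]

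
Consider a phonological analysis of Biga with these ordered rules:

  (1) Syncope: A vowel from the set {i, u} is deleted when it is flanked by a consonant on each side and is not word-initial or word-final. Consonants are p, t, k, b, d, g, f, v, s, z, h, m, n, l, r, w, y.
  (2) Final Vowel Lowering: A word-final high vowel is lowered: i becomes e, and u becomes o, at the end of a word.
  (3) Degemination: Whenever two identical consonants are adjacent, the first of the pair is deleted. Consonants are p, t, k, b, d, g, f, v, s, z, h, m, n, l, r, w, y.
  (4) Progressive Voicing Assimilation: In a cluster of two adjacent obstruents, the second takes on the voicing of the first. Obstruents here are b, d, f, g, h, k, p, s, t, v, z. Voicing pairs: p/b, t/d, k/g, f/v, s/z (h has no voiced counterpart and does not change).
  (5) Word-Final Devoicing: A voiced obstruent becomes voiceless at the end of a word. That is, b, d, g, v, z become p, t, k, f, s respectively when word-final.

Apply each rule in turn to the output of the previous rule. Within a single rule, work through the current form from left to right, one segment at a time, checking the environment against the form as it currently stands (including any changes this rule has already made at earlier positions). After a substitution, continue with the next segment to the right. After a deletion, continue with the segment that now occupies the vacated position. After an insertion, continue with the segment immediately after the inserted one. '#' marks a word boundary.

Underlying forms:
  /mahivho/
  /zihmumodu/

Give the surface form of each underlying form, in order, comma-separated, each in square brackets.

/mahivho/:
  (1) Syncope: [mahivho] → [mahvho]
  (2) Final Vowel Lowering: no change — [mahvho]
  (3) Degemination: no change — [mahvho]
  (4) Progressive Voicing Assimilation: [mahvho] → [mahfho]
  (5) Word-Final Devoicing: no change — [mahfho]
/zihmumodu/:
  (1) Syncope: [zihmumodu] → [zhmmodu]
  (2) Final Vowel Lowering: [zhmmodu] → [zhmmodo]
  (3) Degemination: [zhmmodo] → [zhmodo]
  (4) Progressive Voicing Assimilation: no change — [zhmodo]
  (5) Word-Final Devoicing: no change — [zhmodo]

[mahfho], [zhmodo]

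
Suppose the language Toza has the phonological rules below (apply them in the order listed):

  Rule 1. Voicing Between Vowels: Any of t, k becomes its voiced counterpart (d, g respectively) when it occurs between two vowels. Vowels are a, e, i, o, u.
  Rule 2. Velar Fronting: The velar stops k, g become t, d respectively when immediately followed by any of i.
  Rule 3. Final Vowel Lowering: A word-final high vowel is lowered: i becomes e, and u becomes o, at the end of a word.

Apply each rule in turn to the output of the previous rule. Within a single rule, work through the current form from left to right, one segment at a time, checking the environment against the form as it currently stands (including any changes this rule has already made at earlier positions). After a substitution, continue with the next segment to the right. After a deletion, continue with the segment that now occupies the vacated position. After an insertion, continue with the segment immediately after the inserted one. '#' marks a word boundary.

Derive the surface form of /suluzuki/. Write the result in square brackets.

[suluzude]

Rule 1 Voicing Between Vowels: [suluzuki] → [suluzugi]
Rule 2 Velar Fronting: [suluzugi] → [suluzudi]
Rule 3 Final Vowel Lowering: [suluzudi] → [suluzude]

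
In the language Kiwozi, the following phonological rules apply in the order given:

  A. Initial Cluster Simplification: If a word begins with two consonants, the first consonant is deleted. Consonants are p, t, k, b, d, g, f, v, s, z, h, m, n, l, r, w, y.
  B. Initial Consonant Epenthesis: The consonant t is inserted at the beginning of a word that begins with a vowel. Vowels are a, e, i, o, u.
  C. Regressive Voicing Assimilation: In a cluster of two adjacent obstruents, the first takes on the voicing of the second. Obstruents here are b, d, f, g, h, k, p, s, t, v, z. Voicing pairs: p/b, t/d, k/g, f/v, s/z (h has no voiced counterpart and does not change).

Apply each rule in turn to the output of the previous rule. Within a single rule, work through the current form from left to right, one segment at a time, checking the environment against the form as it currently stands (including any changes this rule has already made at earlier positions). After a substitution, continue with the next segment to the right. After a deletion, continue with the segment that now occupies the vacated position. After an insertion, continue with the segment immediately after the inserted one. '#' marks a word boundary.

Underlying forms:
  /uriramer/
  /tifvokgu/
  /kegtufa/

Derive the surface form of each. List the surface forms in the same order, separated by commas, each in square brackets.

/uriramer/:
  A Initial Cluster Simplification: no change — [uriramer]
  B Initial Consonant Epenthesis: [uriramer] → [turiramer]
  C Regressive Voicing Assimilation: no change — [turiramer]
/tifvokgu/:
  A Initial Cluster Simplification: no change — [tifvokgu]
  B Initial Consonant Epenthesis: no change — [tifvokgu]
  C Regressive Voicing Assimilation: [tifvokgu] → [tivvoggu]
/kegtufa/:
  A Initial Cluster Simplification: no change — [kegtufa]
  B Initial Consonant Epenthesis: no change — [kegtufa]
  C Regressive Voicing Assimilation: [kegtufa] → [kektufa]

[turiramer], [tivvoggu], [kektufa]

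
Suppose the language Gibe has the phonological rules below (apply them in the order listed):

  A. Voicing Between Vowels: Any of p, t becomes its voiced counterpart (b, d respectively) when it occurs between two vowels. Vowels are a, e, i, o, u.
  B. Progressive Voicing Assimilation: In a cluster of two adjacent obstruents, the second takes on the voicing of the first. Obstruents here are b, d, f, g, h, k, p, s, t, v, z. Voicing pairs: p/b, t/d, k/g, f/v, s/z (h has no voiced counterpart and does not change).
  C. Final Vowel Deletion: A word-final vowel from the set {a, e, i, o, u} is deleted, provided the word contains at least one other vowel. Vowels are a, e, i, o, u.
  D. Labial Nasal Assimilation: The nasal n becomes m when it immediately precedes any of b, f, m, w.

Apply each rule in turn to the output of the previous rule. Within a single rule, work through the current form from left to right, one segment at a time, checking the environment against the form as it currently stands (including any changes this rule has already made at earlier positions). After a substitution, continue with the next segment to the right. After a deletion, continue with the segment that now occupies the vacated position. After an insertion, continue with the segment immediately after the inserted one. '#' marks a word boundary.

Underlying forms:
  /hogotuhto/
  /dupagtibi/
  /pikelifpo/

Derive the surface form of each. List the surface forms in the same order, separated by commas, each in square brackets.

[hogoduht], [dubagdib], [pikelifp]

/hogotuhto/:
  A Voicing Between Vowels: [hogotuhto] → [hogoduhto]
  B Progressive Voicing Assimilation: no change — [hogoduhto]
  C Final Vowel Deletion: [hogoduhto] → [hogoduht]
  D Labial Nasal Assimilation: no change — [hogoduht]
/dupagtibi/:
  A Voicing Between Vowels: [dupagtibi] → [dubagtibi]
  B Progressive Voicing Assimilation: [dubagtibi] → [dubagdibi]
  C Final Vowel Deletion: [dubagdibi] → [dubagdib]
  D Labial Nasal Assimilation: no change — [dubagdib]
/pikelifpo/:
  A Voicing Between Vowels: no change — [pikelifpo]
  B Progressive Voicing Assimilation: no change — [pikelifpo]
  C Final Vowel Deletion: [pikelifpo] → [pikelifp]
  D Labial Nasal Assimilation: no change — [pikelifp]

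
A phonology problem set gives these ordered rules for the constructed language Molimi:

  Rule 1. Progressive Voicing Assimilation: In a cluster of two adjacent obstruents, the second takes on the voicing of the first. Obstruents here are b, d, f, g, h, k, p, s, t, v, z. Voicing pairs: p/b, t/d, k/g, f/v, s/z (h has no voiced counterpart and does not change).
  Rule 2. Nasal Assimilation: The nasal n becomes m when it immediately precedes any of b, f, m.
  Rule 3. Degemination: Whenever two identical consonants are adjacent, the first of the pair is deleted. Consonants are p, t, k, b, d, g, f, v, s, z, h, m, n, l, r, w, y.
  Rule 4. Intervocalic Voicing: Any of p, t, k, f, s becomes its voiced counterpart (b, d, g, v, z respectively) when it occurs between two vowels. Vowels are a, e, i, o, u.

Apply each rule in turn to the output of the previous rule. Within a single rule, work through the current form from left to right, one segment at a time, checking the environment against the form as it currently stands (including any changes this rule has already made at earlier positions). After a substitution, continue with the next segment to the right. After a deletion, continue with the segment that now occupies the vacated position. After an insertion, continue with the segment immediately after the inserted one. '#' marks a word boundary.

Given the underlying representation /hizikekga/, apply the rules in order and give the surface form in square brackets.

[hizigega]

Rule 1 Progressive Voicing Assimilation: [hizikekga] → [hizikekka]
Rule 2 Nasal Assimilation: no change — [hizikekka]
Rule 3 Degemination: [hizikekka] → [hizikeka]
Rule 4 Intervocalic Voicing: [hizikeka] → [hizigega]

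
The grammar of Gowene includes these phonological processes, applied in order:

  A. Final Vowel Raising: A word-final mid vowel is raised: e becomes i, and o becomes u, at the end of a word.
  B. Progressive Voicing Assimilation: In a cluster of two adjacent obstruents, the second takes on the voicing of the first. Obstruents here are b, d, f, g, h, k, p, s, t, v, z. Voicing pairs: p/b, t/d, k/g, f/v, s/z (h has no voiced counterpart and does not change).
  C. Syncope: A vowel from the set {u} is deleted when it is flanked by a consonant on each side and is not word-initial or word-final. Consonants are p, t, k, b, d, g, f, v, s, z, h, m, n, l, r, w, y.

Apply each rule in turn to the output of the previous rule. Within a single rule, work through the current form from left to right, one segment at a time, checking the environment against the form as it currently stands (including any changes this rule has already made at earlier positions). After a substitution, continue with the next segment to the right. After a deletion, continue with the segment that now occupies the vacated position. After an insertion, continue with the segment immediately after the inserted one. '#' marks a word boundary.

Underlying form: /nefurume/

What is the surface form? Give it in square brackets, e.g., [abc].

A Final Vowel Raising: [nefurume] → [nefurumi]
B Progressive Voicing Assimilation: no change — [nefurumi]
C Syncope: [nefurumi] → [nefrmi]

[nefrmi]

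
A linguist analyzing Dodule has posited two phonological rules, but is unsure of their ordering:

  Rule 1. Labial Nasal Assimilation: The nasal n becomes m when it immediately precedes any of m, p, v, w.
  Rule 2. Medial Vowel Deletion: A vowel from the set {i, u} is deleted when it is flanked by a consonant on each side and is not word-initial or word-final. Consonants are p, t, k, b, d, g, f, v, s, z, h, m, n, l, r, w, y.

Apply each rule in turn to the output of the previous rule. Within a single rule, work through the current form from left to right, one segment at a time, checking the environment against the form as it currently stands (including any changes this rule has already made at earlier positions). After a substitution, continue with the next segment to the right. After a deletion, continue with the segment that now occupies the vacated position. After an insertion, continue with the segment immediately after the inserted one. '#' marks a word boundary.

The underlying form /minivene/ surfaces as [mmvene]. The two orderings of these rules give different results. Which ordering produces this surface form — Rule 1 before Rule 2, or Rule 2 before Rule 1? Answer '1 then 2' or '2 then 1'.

Order 1 then 2:
  1 Labial Nasal Assimilation: no change — [minivene]
  2 Medial Vowel Deletion: [minivene] → [mnvene]
  result: [mnvene]
Order 2 then 1:
  2 Medial Vowel Deletion: [minivene] → [mnvene]
  1 Labial Nasal Assimilation: [mnvene] → [mmvene]
  result: [mmvene]

2 then 1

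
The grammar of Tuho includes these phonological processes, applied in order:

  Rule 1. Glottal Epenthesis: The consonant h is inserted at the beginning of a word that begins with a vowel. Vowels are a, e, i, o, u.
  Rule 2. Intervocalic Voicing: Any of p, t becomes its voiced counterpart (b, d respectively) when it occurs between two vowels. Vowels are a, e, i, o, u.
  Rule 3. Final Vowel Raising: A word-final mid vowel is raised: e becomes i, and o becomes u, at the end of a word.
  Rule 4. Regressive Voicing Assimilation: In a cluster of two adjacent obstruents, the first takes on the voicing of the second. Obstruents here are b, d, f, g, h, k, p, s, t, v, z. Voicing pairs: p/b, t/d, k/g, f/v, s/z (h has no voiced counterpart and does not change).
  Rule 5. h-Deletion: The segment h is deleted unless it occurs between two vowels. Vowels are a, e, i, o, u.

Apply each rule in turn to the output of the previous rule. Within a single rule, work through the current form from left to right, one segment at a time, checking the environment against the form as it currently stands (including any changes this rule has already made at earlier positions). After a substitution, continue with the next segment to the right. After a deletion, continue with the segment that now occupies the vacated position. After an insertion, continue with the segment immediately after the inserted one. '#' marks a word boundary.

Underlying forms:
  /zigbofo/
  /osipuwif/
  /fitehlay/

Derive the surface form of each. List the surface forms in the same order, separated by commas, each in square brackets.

/zigbofo/:
  Rule 1 Glottal Epenthesis: no change — [zigbofo]
  Rule 2 Intervocalic Voicing: no change — [zigbofo]
  Rule 3 Final Vowel Raising: [zigbofo] → [zigbofu]
  Rule 4 Regressive Voicing Assimilation: no change — [zigbofu]
  Rule 5 h-Deletion: no change — [zigbofu]
/osipuwif/:
  Rule 1 Glottal Epenthesis: [osipuwif] → [hosipuwif]
  Rule 2 Intervocalic Voicing: [hosipuwif] → [hosibuwif]
  Rule 3 Final Vowel Raising: no change — [hosibuwif]
  Rule 4 Regressive Voicing Assimilation: no change — [hosibuwif]
  Rule 5 h-Deletion: [hosibuwif] → [osibuwif]
/fitehlay/:
  Rule 1 Glottal Epenthesis: no change — [fitehlay]
  Rule 2 Intervocalic Voicing: [fitehlay] → [fidehlay]
  Rule 3 Final Vowel Raising: no change — [fidehlay]
  Rule 4 Regressive Voicing Assimilation: no change — [fidehlay]
  Rule 5 h-Deletion: [fidehlay] → [fidelay]

[zigbofu], [osibuwif], [fidelay]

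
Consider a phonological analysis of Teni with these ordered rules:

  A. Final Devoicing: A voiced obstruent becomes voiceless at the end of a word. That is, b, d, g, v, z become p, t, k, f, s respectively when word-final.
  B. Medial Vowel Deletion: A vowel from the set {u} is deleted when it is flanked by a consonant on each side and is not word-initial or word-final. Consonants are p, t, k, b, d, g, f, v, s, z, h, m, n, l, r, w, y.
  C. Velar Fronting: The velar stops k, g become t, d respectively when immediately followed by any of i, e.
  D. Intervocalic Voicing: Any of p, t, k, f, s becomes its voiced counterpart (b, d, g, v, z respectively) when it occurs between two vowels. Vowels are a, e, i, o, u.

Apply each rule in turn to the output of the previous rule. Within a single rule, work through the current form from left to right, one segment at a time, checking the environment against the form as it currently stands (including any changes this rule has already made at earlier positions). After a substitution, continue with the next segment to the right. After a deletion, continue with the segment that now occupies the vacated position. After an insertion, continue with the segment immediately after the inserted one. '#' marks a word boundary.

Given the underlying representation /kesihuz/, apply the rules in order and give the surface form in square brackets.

A Final Devoicing: [kesihuz] → [kesihus]
B Medial Vowel Deletion: [kesihus] → [kesihs]
C Velar Fronting: [kesihs] → [tesihs]
D Intervocalic Voicing: [tesihs] → [tezihs]

[tezihs]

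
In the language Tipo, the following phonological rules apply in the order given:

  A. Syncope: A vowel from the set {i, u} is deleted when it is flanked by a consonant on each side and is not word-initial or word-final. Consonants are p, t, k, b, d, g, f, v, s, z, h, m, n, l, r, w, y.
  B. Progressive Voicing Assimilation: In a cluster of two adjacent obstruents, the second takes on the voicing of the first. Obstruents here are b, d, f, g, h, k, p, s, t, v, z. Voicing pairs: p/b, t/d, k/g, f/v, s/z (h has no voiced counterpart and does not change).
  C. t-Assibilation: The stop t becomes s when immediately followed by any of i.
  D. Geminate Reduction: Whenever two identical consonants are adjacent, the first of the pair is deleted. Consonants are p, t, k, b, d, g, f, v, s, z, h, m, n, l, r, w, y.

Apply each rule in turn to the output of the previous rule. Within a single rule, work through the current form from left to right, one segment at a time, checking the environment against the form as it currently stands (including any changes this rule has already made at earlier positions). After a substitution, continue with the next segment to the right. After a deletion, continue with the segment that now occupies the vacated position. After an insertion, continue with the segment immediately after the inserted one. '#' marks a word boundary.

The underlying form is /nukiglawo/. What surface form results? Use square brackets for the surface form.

A Syncope: [nukiglawo] → [nkglawo]
B Progressive Voicing Assimilation: [nkglawo] → [nkklawo]
C t-Assibilation: no change — [nkklawo]
D Geminate Reduction: [nkklawo] → [nklawo]

[nklawo]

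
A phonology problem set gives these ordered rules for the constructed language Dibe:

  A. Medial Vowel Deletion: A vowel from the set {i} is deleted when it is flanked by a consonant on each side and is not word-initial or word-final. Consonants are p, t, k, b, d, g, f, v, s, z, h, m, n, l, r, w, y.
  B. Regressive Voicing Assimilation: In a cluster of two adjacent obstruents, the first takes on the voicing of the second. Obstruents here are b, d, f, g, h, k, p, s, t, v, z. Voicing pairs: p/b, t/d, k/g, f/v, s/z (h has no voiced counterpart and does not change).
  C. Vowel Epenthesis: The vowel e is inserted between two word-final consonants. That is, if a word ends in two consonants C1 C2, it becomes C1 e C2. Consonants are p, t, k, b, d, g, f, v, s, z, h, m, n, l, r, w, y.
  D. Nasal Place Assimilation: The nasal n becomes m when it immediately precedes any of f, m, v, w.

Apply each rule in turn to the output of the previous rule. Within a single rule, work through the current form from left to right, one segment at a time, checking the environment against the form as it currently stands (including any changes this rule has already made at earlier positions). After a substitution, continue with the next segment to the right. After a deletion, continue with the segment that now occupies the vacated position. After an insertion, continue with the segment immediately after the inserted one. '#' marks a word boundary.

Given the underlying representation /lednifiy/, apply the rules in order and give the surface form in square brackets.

A Medial Vowel Deletion: [lednifiy] → [lednfy]
B Regressive Voicing Assimilation: no change — [lednfy]
C Vowel Epenthesis: [lednfy] → [lednfey]
D Nasal Place Assimilation: [lednfey] → [ledmfey]

[ledmfey]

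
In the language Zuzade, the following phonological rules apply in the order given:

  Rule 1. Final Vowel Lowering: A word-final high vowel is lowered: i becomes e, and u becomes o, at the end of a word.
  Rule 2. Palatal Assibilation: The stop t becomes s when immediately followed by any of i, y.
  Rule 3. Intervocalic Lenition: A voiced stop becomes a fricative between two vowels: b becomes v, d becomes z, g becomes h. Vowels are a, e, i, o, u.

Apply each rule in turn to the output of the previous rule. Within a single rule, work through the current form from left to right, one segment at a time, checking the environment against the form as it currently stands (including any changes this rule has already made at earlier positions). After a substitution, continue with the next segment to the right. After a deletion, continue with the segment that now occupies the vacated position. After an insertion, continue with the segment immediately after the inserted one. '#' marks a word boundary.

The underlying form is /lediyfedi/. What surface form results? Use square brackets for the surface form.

[leziyfeze]

Rule 1 Final Vowel Lowering: [lediyfedi] → [lediyfede]
Rule 2 Palatal Assibilation: no change — [lediyfede]
Rule 3 Intervocalic Lenition: [lediyfede] → [leziyfeze]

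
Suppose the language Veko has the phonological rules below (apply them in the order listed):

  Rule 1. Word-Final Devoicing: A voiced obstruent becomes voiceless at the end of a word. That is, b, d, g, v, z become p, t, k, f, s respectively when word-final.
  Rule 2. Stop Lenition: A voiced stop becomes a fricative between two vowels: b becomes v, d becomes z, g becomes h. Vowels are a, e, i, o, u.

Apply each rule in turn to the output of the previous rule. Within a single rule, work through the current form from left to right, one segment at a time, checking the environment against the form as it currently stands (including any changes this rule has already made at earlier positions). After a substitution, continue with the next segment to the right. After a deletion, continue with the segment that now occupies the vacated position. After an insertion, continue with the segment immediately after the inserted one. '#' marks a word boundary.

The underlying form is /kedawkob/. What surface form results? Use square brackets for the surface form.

[kezawkop]

Rule 1 Word-Final Devoicing: [kedawkob] → [kedawkop]
Rule 2 Stop Lenition: [kedawkop] → [kezawkop]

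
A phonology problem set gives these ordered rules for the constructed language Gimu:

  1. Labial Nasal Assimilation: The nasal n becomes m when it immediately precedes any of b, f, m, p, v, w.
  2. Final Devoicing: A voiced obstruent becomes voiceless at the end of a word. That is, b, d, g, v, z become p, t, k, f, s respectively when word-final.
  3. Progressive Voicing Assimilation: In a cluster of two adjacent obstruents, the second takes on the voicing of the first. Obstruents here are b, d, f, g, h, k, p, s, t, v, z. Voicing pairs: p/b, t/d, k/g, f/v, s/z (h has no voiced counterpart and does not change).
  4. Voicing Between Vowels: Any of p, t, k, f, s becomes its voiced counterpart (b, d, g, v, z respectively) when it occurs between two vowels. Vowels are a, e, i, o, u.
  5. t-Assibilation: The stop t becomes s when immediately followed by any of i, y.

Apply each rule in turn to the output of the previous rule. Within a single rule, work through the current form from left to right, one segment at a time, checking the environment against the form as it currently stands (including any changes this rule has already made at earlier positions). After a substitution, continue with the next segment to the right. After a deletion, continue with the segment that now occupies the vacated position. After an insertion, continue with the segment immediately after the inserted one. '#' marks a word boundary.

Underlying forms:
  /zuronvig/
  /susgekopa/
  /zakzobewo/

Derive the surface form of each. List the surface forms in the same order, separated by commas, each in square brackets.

[zuromvik], [suskegoba], [zaksobewo]

/zuronvig/:
  1 Labial Nasal Assimilation: [zuronvig] → [zuromvig]
  2 Final Devoicing: [zuromvig] → [zuromvik]
  3 Progressive Voicing Assimilation: no change — [zuromvik]
  4 Voicing Between Vowels: no change — [zuromvik]
  5 t-Assibilation: no change — [zuromvik]
/susgekopa/:
  1 Labial Nasal Assimilation: no change — [susgekopa]
  2 Final Devoicing: no change — [susgekopa]
  3 Progressive Voicing Assimilation: [susgekopa] → [suskekopa]
  4 Voicing Between Vowels: [suskekopa] → [suskegoba]
  5 t-Assibilation: no change — [suskegoba]
/zakzobewo/:
  1 Labial Nasal Assimilation: no change — [zakzobewo]
  2 Final Devoicing: no change — [zakzobewo]
  3 Progressive Voicing Assimilation: [zakzobewo] → [zaksobewo]
  4 Voicing Between Vowels: no change — [zaksobewo]
  5 t-Assibilation: no change — [zaksobewo]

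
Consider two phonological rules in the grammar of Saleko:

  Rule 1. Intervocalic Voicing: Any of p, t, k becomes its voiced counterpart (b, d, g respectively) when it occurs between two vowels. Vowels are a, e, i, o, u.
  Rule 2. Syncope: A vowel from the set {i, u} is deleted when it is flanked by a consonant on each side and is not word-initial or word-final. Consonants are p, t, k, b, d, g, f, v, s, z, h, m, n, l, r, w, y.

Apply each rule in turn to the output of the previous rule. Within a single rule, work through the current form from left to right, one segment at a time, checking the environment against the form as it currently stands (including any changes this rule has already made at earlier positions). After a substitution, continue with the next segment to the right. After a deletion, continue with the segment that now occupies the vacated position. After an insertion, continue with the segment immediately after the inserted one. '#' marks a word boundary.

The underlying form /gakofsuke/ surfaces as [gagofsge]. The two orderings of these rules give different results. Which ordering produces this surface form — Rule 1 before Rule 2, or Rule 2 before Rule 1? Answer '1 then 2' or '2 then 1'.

1 then 2

Order 1 then 2:
  1 Intervocalic Voicing: [gakofsuke] → [gagofsuge]
  2 Syncope: [gagofsuge] → [gagofsge]
  result: [gagofsge]
Order 2 then 1:
  2 Syncope: [gakofsuke] → [gakofske]
  1 Intervocalic Voicing: [gakofske] → [gagofske]
  result: [gagofske]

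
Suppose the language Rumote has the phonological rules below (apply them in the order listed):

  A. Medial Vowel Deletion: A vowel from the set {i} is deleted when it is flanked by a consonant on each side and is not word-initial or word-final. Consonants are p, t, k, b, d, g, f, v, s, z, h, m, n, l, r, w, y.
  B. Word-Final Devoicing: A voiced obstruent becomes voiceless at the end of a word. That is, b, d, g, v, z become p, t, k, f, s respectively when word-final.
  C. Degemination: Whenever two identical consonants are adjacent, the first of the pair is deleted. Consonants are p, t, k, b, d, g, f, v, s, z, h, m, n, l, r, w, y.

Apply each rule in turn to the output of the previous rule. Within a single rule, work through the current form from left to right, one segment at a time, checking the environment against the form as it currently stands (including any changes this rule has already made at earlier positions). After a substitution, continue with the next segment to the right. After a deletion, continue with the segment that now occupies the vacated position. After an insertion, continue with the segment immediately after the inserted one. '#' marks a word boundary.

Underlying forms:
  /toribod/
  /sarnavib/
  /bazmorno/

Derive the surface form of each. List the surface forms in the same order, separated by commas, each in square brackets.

[torbot], [sarnavp], [bazmorno]

/toribod/:
  A Medial Vowel Deletion: [toribod] → [torbod]
  B Word-Final Devoicing: [torbod] → [torbot]
  C Degemination: no change — [torbot]
/sarnavib/:
  A Medial Vowel Deletion: [sarnavib] → [sarnavb]
  B Word-Final Devoicing: [sarnavb] → [sarnavp]
  C Degemination: no change — [sarnavp]
/bazmorno/:
  A Medial Vowel Deletion: no change — [bazmorno]
  B Word-Final Devoicing: no change — [bazmorno]
  C Degemination: no change — [bazmorno]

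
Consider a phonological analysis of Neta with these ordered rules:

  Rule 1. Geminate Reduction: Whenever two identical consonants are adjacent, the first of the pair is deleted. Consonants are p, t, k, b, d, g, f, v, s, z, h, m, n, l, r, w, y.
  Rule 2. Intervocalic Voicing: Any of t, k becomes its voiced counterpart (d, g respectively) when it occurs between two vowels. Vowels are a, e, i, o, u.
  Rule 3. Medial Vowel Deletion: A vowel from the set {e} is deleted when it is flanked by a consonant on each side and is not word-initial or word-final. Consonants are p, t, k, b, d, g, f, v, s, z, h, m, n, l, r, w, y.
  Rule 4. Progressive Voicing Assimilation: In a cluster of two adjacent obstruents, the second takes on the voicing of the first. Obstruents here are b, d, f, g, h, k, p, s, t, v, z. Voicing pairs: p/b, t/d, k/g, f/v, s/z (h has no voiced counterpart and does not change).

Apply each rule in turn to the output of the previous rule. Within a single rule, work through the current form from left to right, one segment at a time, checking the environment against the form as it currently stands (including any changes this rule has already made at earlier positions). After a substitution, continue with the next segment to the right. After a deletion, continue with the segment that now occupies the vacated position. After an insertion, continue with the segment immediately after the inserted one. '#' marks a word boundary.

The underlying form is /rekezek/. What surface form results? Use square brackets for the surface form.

Rule 1 Geminate Reduction: no change — [rekezek]
Rule 2 Intervocalic Voicing: [rekezek] → [regezek]
Rule 3 Medial Vowel Deletion: [regezek] → [rgzk]
Rule 4 Progressive Voicing Assimilation: [rgzk] → [rgzg]

[rgzg]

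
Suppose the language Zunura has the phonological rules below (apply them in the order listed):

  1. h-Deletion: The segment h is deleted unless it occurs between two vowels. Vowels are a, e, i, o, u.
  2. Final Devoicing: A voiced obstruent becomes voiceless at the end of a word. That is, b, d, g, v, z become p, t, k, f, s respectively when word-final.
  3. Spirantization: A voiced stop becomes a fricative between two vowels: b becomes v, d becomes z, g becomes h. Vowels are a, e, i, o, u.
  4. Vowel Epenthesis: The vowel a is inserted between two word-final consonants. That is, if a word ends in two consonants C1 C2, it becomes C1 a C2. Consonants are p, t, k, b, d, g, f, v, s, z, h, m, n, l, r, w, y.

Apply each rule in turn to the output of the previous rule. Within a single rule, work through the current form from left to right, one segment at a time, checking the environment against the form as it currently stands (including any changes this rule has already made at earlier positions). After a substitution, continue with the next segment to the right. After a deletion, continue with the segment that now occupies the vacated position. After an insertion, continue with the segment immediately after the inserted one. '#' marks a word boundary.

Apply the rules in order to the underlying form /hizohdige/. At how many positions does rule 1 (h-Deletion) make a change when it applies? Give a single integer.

2

1 h-Deletion: [hizohdige] → [izodige]
2 Final Devoicing: no change — [izodige]
3 Spirantization: [izodige] → [izozihe]
4 Vowel Epenthesis: no change — [izozihe]
Rule 1 changed 2 position(s).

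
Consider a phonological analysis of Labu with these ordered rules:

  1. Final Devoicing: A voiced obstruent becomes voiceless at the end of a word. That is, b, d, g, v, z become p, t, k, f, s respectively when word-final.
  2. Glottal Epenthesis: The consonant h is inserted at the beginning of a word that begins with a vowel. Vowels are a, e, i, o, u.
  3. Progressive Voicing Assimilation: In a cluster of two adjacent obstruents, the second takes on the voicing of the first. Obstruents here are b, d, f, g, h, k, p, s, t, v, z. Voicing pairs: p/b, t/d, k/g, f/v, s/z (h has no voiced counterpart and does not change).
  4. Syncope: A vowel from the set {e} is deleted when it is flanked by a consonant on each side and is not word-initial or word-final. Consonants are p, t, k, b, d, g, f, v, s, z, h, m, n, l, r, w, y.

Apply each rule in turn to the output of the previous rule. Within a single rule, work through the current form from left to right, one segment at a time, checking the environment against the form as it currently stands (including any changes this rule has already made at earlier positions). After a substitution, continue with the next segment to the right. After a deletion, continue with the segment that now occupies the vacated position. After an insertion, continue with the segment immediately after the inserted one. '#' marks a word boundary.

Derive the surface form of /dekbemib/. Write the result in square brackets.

[dkpmip]

1 Final Devoicing: [dekbemib] → [dekbemip]
2 Glottal Epenthesis: no change — [dekbemip]
3 Progressive Voicing Assimilation: [dekbemip] → [dekpemip]
4 Syncope: [dekpemip] → [dkpmip]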